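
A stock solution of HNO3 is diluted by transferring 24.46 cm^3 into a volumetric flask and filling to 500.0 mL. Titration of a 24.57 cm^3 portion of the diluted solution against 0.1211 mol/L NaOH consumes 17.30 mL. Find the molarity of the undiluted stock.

n(NaOH) = 0.1211 x 0.01730 = 0.002095 mol.
n(HNO3) in the aliquot = 0.002095 mol.
[diluted HNO3] = 0.002095 / 0.02457 = 0.08527 M.
Dilution factor = 500.0/24.46 = 20.44, so [stock] = 0.08527 x 20.44 = 1.74 M.

1.74 M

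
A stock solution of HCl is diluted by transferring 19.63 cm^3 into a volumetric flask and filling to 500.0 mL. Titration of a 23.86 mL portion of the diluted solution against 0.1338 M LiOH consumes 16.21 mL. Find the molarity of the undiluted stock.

2.32 M

n(LiOH) = 0.1338 x 0.01621 = 0.002169 mol.
n(HCl) in the aliquot = 0.002169 mol.
[diluted HCl] = 0.002169 / 0.02386 = 0.09090 M.
Dilution factor = 500.0/19.63 = 25.47, so [stock] = 0.09090 x 25.47 = 2.32 M.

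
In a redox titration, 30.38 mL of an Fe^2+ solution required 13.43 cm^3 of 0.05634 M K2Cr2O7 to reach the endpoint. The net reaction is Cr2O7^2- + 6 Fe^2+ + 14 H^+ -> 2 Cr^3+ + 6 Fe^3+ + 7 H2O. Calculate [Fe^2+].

0.149 M

n(K2Cr2O7) = 0.05634 x 0.01343 = 0.0007566 mol.
From the balanced equation, 1 mol K2Cr2O7 reacts with 6 mol Fe^2+, so n(Fe^2+) = 0.0007566 x 6/1 = 0.004540 mol.
[Fe^2+] = 0.004540 / 0.03038 L = 0.149 M.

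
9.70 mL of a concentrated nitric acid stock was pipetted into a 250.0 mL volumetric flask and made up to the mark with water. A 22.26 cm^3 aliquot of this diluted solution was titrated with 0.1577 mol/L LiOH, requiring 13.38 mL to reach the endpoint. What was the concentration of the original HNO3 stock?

2.44 M

n(LiOH) = 0.1577 x 0.01338 = 0.002110 mol.
n(HNO3) in the aliquot = 0.002110 mol.
[diluted HNO3] = 0.002110 / 0.02226 = 0.09479 M.
Dilution factor = 250.0/9.700 = 25.77, so [stock] = 0.09479 x 25.77 = 2.44 M.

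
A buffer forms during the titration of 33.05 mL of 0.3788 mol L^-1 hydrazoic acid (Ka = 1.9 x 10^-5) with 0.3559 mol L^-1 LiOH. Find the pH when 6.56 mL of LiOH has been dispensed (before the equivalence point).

Initial n(HN3) = 0.3788 x 0.03305 = 0.01252 mol.
n(LiOH) added = 0.3559 x 0.006560 = 0.002335 mol, converting that many moles of HN3 to N3-.
Remaining n(HN3) = 0.01018 mol; n(N3-) = 0.002335 mol.
By Henderson-Hasselbalch, pH = pKa + log([A^-]/[HA]) = 4.72 + log(0.002335/0.01018) = 4.72 + (-0.64) = 4.08.

4.08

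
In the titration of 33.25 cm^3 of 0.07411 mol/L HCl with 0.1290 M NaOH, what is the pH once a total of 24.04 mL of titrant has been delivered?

n(acid) = 0.07411 x 0.03325 = 0.002464 mol; n(NaOH) added = 0.1290 x 0.02404 = 0.003101 mol.
Base is in excess by 0.003101 - 0.002464 = 0.0006370 mol in a total volume of 0.05729 L.
[OH^-] = 0.0006370/0.05729 = 0.01112 M, so pOH = 1.95 and pH = 14.00 - 1.95 = 12.05.

12.05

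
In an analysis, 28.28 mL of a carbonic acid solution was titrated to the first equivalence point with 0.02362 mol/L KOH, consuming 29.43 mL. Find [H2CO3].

0.0246 M

n(KOH) = 0.02362 x 0.02943 = 0.0006951 mol.
At the first equivalence point, 1 mol OH^- react per mol H2CO3, so n(H2CO3) = 0.0006951 / 1 = 0.0006951 mol.
[H2CO3] = 0.0006951 / 0.02828 L = 0.0246 M.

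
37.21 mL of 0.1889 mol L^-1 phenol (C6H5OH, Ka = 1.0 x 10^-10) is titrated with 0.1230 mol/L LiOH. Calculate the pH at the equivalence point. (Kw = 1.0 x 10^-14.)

11.44

n(C6H5OH) = 0.1889 x 0.03721 = 0.007029 mol; V(LiOH) at equivalence = 0.007029/0.1230 = 0.05715 L.
At equivalence all the acid is converted to C6H5O-; total volume = 0.03721 + 0.05715 = 0.09436 L, so [C6H5O-] = 0.007029/0.09436 = 0.07449 M.
Kb = Kw/Ka = 1.0e-14 / 1.0 x 10^-10 = 0.000100.
[OH^-] = sqrt(Kb x [C6H5O-]) = sqrt(0.000100 x 0.07449) = 0.00273 M.
pOH = 2.56, so pH = 14.00 - 2.56 = 11.44.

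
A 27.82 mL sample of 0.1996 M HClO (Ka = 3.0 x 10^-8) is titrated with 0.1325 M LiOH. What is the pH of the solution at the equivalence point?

10.21

n(HClO) = 0.1996 x 0.02782 = 0.005553 mol; V(LiOH) at equivalence = 0.005553/0.1325 = 0.04191 L.
At equivalence all the acid is converted to ClO-; total volume = 0.02782 + 0.04191 = 0.06973 L, so [ClO-] = 0.005553/0.06973 = 0.07964 M.
Kb = Kw/Ka = 1.0e-14 / 3.0 x 10^-8 = 3.33e-7.
[OH^-] = sqrt(Kb x [ClO-]) = sqrt(3.33e-7 x 0.07964) = 0.000163 M.
pOH = 3.79, so pH = 14.00 - 3.79 = 10.21.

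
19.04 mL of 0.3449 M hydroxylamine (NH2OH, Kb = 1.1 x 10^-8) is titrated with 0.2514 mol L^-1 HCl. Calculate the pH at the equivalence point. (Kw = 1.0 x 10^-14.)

3.44

n(NH2OH) = 0.3449 x 0.01904 = 0.006567 mol; V(HCl) at equivalence = 0.006567/0.2514 = 0.02612 L.
At equivalence the base is fully converted to NH3OH+; total volume = 0.04516 L, so [NH3OH+] = 0.006567/0.04516 = 0.1454 M.
Ka(NH3OH+) = Kw/Kb = 1.0e-14 / 1.1 x 10^-8 = 9.09e-7.
[H^+] = sqrt(Ka x [NH3OH+]) = sqrt(9.09e-7 x 0.1454) = 0.000364 M.
pH = -log(0.000364) = 3.44.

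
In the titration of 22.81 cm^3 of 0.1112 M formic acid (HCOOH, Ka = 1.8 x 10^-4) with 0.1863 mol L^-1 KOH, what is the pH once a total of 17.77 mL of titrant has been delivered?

12.28

n(acid) = 0.1112 x 0.02281 = 0.002536 mol; n(KOH) added = 0.1863 x 0.01777 = 0.003311 mol.
Base is in excess by 0.003311 - 0.002536 = 0.0007741 mol in a total volume of 0.04058 L.
[OH^-] = 0.0007741/0.04058 = 0.01908 M, so pOH = 1.72 and pH = 14.00 - 1.72 = 12.28.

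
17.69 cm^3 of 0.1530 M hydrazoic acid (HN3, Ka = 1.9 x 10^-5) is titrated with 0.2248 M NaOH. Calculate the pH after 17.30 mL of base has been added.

12.53

n(acid) = 0.1530 x 0.01769 = 0.002707 mol; n(NaOH) added = 0.2248 x 0.01730 = 0.003889 mol.
Base is in excess by 0.003889 - 0.002707 = 0.001182 mol in a total volume of 0.03499 L.
[OH^-] = 0.001182/0.03499 = 0.03379 M, so pOH = 1.47 and pH = 14.00 - 1.47 = 12.53.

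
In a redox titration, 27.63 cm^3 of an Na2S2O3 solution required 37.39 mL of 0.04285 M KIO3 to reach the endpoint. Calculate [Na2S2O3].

0.348 M

n(KIO3) = 0.04285 x 0.03739 = 0.001602 mol.
From the balanced equation, 1 mol KIO3 reacts with 6 mol Na2S2O3, so n(Na2S2O3) = 0.001602 x 6/1 = 0.009613 mol.
[Na2S2O3] = 0.009613 / 0.02763 L = 0.348 M.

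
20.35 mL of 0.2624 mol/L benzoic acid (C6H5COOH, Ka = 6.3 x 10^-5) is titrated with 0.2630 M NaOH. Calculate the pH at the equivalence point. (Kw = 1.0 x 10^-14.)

n(C6H5COOH) = 0.2624 x 0.02035 = 0.005340 mol; V(NaOH) at equivalence = 0.005340/0.2630 = 0.02030 L.
At equivalence all the acid is converted to C6H5COO-; total volume = 0.02035 + 0.02030 = 0.04065 L, so [C6H5COO-] = 0.005340/0.04065 = 0.1313 M.
Kb = Kw/Ka = 1.0e-14 / 6.3 x 10^-5 = 1.59e-10.
[OH^-] = sqrt(Kb x [C6H5COO-]) = sqrt(1.59e-10 x 0.1313) = 4.57e-6 M.
pOH = 5.34, so pH = 14.00 - 5.34 = 8.66.

8.66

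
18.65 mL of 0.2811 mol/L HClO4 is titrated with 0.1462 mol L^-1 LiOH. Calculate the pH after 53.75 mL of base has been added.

n(acid) = 0.2811 x 0.01865 = 0.005243 mol; n(LiOH) added = 0.1462 x 0.05375 = 0.007858 mol.
Base is in excess by 0.007858 - 0.005243 = 0.002616 mol in a total volume of 0.07240 L.
[OH^-] = 0.002616/0.07240 = 0.03613 M, so pOH = 1.44 and pH = 14.00 - 1.44 = 12.56.

12.56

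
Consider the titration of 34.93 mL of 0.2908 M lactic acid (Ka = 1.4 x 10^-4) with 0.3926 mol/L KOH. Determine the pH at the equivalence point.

n(HC3H5O3) = 0.2908 x 0.03493 = 0.01016 mol; V(KOH) at equivalence = 0.01016/0.3926 = 0.02587 L.
At equivalence all the acid is converted to C3H5O3-; total volume = 0.03493 + 0.02587 = 0.06080 L, so [C3H5O3-] = 0.01016/0.06080 = 0.1671 M.
Kb = Kw/Ka = 1.0e-14 / 1.4 x 10^-4 = 7.14e-11.
[OH^-] = sqrt(Kb x [C3H5O3-]) = sqrt(7.14e-11 x 0.1671) = 3.45e-6 M.
pOH = 5.46, so pH = 14.00 - 5.46 = 8.54.

8.54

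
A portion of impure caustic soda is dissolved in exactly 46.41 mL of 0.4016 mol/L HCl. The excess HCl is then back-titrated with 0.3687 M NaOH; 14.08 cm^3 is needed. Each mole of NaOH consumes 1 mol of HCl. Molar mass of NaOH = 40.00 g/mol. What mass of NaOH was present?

0.538 g

Total n(HCl) added = 0.4016 x 0.04641 = 0.01864 mol.
n(NaOH) used = 0.3687 x 0.01408 = 0.005191 mol, which equals the excess n(HCl).
So n(HCl) consumed by the sample = 0.01864 - 0.005191 = 0.01345 mol.
n(NaOH) = 0.01345 / 1 = 0.01345 mol.
mass = 0.01345 mol x 40.00 g/mol = 0.538 g.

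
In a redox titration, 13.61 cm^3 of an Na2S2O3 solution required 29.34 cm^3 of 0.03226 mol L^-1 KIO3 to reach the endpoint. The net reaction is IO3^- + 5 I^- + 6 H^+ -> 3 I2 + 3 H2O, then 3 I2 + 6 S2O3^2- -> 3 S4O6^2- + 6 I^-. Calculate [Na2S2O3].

n(KIO3) = 0.03226 x 0.02934 = 0.0009465 mol.
From the balanced equation, 1 mol KIO3 reacts with 6 mol Na2S2O3, so n(Na2S2O3) = 0.0009465 x 6/1 = 0.005679 mol.
[Na2S2O3] = 0.005679 / 0.01361 L = 0.417 M.

0.417 M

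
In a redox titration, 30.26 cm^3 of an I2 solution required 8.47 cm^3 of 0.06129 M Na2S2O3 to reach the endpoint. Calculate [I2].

n(Na2S2O3) = 0.06129 x 0.008470 = 0.0005191 mol.
From the balanced equation, 2 mol Na2S2O3 reacts with 1 mol I2, so n(I2) = 0.0005191 x 1/2 = 0.0002596 mol.
[I2] = 0.0002596 / 0.03026 L = 0.00858 M.

0.00858 M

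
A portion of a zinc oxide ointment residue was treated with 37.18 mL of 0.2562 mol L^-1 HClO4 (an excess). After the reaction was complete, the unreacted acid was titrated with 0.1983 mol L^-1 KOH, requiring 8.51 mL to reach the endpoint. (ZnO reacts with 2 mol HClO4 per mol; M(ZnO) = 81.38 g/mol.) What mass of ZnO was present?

0.319 g

Total n(HClO4) added = 0.2562 x 0.03718 = 0.009526 mol.
n(KOH) used = 0.1983 x 0.008510 = 0.001688 mol, which equals the excess n(HClO4).
So n(HClO4) consumed by the sample = 0.009526 - 0.001688 = 0.007838 mol.
n(ZnO) = 0.007838 / 2 = 0.003919 mol.
mass = 0.003919 mol x 81.38 g/mol = 0.319 g.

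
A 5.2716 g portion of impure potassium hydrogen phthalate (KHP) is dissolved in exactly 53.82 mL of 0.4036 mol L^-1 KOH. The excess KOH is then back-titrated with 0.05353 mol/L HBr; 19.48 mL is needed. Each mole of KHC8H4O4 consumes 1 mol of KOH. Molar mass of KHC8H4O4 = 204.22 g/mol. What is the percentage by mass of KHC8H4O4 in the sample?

Total n(KOH) added = 0.4036 x 0.05382 = 0.02172 mol.
n(HBr) used = 0.05353 x 0.01948 = 0.001043 mol, which equals the excess n(KOH).
So n(KOH) consumed by the sample = 0.02172 - 0.001043 = 0.02068 mol.
n(KHC8H4O4) = 0.02068 / 1 = 0.02068 mol.
mass KHC8H4O4 = 0.02068 x 204.22 = 4.223 g, so %KHC8H4O4 = 4.223/5.2716 x 100 = 80.1%.

80.1%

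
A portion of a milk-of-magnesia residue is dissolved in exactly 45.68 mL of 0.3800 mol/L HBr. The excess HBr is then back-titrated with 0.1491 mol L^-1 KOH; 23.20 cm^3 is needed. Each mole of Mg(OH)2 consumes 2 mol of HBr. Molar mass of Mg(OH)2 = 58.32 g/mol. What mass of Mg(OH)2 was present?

0.405 g

Total n(HBr) added = 0.3800 x 0.04568 = 0.01736 mol.
n(KOH) used = 0.1491 x 0.02320 = 0.003459 mol, which equals the excess n(HBr).
So n(HBr) consumed by the sample = 0.01736 - 0.003459 = 0.01390 mol.
n(Mg(OH)2) = 0.01390 / 2 = 0.006950 mol.
mass = 0.006950 mol x 58.32 g/mol = 0.405 g.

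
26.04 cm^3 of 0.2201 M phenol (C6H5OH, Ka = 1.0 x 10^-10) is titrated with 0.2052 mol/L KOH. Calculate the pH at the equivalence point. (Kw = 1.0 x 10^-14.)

11.51

n(C6H5OH) = 0.2201 x 0.02604 = 0.005731 mol; V(KOH) at equivalence = 0.005731/0.2052 = 0.02793 L.
At equivalence all the acid is converted to C6H5O-; total volume = 0.02604 + 0.02793 = 0.05397 L, so [C6H5O-] = 0.005731/0.05397 = 0.1062 M.
Kb = Kw/Ka = 1.0e-14 / 1.0 x 10^-10 = 0.000100.
[OH^-] = sqrt(Kb x [C6H5O-]) = sqrt(0.000100 x 0.1062) = 0.00326 M.
pOH = 2.49, so pH = 14.00 - 2.49 = 11.51.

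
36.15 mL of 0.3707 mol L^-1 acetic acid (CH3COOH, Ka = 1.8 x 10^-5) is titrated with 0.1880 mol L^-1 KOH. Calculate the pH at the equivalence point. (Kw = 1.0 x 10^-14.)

n(CH3COOH) = 0.3707 x 0.03615 = 0.01340 mol; V(KOH) at equivalence = 0.01340/0.1880 = 0.07128 L.
At equivalence all the acid is converted to CH3COO-; total volume = 0.03615 + 0.07128 = 0.1074 L, so [CH3COO-] = 0.01340/0.1074 = 0.1247 M.
Kb = Kw/Ka = 1.0e-14 / 1.8 x 10^-5 = 5.56e-10.
[OH^-] = sqrt(Kb x [CH3COO-]) = sqrt(5.56e-10 x 0.1247) = 8.32e-6 M.
pOH = 5.08, so pH = 14.00 - 5.08 = 8.92.

8.92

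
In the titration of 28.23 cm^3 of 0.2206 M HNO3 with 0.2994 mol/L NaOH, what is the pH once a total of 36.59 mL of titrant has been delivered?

12.86

n(acid) = 0.2206 x 0.02823 = 0.006228 mol; n(NaOH) added = 0.2994 x 0.03659 = 0.01096 mol.
Base is in excess by 0.01096 - 0.006228 = 0.004728 mol in a total volume of 0.06482 L.
[OH^-] = 0.004728/0.06482 = 0.07293 M, so pOH = 1.14 and pH = 14.00 - 1.14 = 12.86.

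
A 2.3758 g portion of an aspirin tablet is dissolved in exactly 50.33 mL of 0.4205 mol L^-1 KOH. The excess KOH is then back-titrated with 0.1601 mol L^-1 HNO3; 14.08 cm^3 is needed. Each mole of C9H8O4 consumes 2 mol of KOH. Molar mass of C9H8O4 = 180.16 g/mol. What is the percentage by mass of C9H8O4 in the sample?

71.7%

Total n(KOH) added = 0.4205 x 0.05033 = 0.02116 mol.
n(HNO3) used = 0.1601 x 0.01408 = 0.002254 mol, which equals the excess n(KOH).
So n(KOH) consumed by the sample = 0.02116 - 0.002254 = 0.01891 mol.
n(C9H8O4) = 0.01891 / 2 = 0.009455 mol.
mass C9H8O4 = 0.009455 x 180.16 = 1.703 g, so %C9H8O4 = 1.703/2.3758 x 100 = 71.7%.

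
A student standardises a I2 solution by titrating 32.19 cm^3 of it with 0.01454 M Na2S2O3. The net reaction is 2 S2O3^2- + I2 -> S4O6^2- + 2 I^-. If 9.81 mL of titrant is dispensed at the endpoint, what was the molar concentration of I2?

n(Na2S2O3) = 0.01454 x 0.009810 = 0.0001426 mol.
From the balanced equation, 2 mol Na2S2O3 reacts with 1 mol I2, so n(I2) = 0.0001426 x 1/2 = 7.132e-5 mol.
[I2] = 7.132e-5 / 0.03219 L = 0.00222 M.

0.00222 M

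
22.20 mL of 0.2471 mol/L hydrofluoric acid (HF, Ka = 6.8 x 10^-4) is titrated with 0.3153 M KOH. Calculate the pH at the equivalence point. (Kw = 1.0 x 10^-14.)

8.15

n(HF) = 0.2471 x 0.02220 = 0.005486 mol; V(KOH) at equivalence = 0.005486/0.3153 = 0.01740 L.
At equivalence all the acid is converted to F-; total volume = 0.02220 + 0.01740 = 0.03960 L, so [F-] = 0.005486/0.03960 = 0.1385 M.
Kb = Kw/Ka = 1.0e-14 / 6.8 x 10^-4 = 1.47e-11.
[OH^-] = sqrt(Kb x [F-]) = sqrt(1.47e-11 x 0.1385) = 1.43e-6 M.
pOH = 5.85, so pH = 14.00 - 5.85 = 8.15.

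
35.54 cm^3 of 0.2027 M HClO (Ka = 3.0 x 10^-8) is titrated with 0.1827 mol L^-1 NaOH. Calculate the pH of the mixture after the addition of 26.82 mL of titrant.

7.85

Initial n(HClO) = 0.2027 x 0.03554 = 0.007204 mol.
n(NaOH) added = 0.1827 x 0.02682 = 0.004900 mol, converting that many moles of HClO to ClO-.
Remaining n(HClO) = 0.002304 mol; n(ClO-) = 0.004900 mol.
By Henderson-Hasselbalch, pH = pKa + log([A^-]/[HA]) = 7.52 + log(0.004900/0.002304) = 7.52 + (+0.33) = 7.85.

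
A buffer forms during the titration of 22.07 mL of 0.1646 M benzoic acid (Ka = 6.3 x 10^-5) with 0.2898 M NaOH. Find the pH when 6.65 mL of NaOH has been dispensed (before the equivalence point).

4.25

Initial n(C6H5COOH) = 0.1646 x 0.02207 = 0.003633 mol.
n(NaOH) added = 0.2898 x 0.006650 = 0.001927 mol, converting that many moles of C6H5COOH to C6H5COO-.
Remaining n(C6H5COOH) = 0.001706 mol; n(C6H5COO-) = 0.001927 mol.
By Henderson-Hasselbalch, pH = pKa + log([A^-]/[HA]) = 4.20 + log(0.001927/0.001706) = 4.20 + (+0.05) = 4.25.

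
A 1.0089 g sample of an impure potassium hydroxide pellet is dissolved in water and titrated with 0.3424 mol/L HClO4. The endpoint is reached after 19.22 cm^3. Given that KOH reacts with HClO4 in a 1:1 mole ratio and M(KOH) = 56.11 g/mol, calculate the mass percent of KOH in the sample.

n(HClO4) = 0.3424 x 0.01922 = 0.006581 mol.
n(KOH) = 0.006581 / 1 = 0.006581 mol.
mass of KOH = 0.006581 x 56.11 = 0.3693 g.
% purity = 0.3693 / 1.0089 x 100 = 36.6%.

36.6%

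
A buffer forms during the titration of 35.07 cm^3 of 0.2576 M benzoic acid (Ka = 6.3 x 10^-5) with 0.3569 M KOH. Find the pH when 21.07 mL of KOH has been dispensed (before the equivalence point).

4.90

Initial n(C6H5COOH) = 0.2576 x 0.03507 = 0.009034 mol.
n(KOH) added = 0.3569 x 0.02107 = 0.007520 mol, converting that many moles of C6H5COOH to C6H5COO-.
Remaining n(C6H5COOH) = 0.001514 mol; n(C6H5COO-) = 0.007520 mol.
By Henderson-Hasselbalch, pH = pKa + log([A^-]/[HA]) = 4.20 + log(0.007520/0.001514) = 4.20 + (+0.70) = 4.90.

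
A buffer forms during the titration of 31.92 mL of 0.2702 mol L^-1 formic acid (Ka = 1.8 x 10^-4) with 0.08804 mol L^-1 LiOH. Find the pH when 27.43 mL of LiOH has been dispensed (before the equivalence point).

3.33

Initial n(HCOOH) = 0.2702 x 0.03192 = 0.008625 mol.
n(LiOH) added = 0.08804 x 0.02743 = 0.002415 mol, converting that many moles of HCOOH to HCOO-.
Remaining n(HCOOH) = 0.006210 mol; n(HCOO-) = 0.002415 mol.
By Henderson-Hasselbalch, pH = pKa + log([A^-]/[HA]) = 3.74 + log(0.002415/0.006210) = 3.74 + (-0.41) = 3.33.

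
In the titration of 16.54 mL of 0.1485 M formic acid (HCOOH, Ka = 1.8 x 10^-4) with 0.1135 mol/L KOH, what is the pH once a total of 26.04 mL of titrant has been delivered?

12.07

n(acid) = 0.1485 x 0.01654 = 0.002456 mol; n(KOH) added = 0.1135 x 0.02604 = 0.002956 mol.
Base is in excess by 0.002956 - 0.002456 = 0.0004993 mol in a total volume of 0.04258 L.
[OH^-] = 0.0004993/0.04258 = 0.01173 M, so pOH = 1.93 and pH = 14.00 - 1.93 = 12.07.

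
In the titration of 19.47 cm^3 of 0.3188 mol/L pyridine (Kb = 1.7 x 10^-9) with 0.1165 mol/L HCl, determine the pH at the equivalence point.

3.15

n(C5H5N) = 0.3188 x 0.01947 = 0.006207 mol; V(HCl) at equivalence = 0.006207/0.1165 = 0.05328 L.
At equivalence the base is fully converted to C5H5NH+; total volume = 0.07275 L, so [C5H5NH+] = 0.006207/0.07275 = 0.08532 M.
Ka(C5H5NH+) = Kw/Kb = 1.0e-14 / 1.7 x 10^-9 = 5.88e-6.
[H^+] = sqrt(Ka x [C5H5NH+]) = sqrt(5.88e-6 x 0.08532) = 0.000708 M.
pH = -log(0.000708) = 3.15.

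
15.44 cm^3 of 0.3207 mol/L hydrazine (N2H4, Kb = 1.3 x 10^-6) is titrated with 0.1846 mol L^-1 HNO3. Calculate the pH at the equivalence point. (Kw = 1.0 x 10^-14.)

4.52

n(N2H4) = 0.3207 x 0.01544 = 0.004952 mol; V(HNO3) at equivalence = 0.004952/0.1846 = 0.02682 L.
At equivalence the base is fully converted to N2H5+; total volume = 0.04226 L, so [N2H5+] = 0.004952/0.04226 = 0.1172 M.
Ka(N2H5+) = Kw/Kb = 1.0e-14 / 1.3 x 10^-6 = 7.69e-9.
[H^+] = sqrt(Ka x [N2H5+]) = sqrt(7.69e-9 x 0.1172) = 3.00e-5 M.
pH = -log(3.00e-5) = 4.52.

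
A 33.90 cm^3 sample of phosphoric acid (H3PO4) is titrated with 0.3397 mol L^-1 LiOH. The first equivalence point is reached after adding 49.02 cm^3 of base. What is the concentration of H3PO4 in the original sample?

n(LiOH) = 0.3397 x 0.04902 = 0.01665 mol.
At the first equivalence point, 1 mol OH^- react per mol H3PO4, so n(H3PO4) = 0.01665 / 1 = 0.01665 mol.
[H3PO4] = 0.01665 / 0.03390 L = 0.491 M.

0.491 M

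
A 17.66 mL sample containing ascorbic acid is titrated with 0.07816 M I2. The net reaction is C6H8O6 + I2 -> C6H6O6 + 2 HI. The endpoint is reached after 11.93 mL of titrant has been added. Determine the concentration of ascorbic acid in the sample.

0.0528 M

n(I2) = 0.07816 x 0.01193 = 0.0009324 mol.
From the balanced equation, 1 mol I2 reacts with 1 mol ascorbic acid, so n(ascorbic acid) = 0.0009324 x 1/1 = 0.0009324 mol.
[ascorbic acid] = 0.0009324 / 0.01766 L = 0.0528 M.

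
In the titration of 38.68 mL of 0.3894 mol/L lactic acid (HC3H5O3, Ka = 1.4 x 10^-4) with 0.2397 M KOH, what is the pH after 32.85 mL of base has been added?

3.89

Initial n(HC3H5O3) = 0.3894 x 0.03868 = 0.01506 mol.
n(KOH) added = 0.2397 x 0.03285 = 0.007874 mol, converting that many moles of HC3H5O3 to C3H5O3-.
Remaining n(HC3H5O3) = 0.007188 mol; n(C3H5O3-) = 0.007874 mol.
By Henderson-Hasselbalch, pH = pKa + log([A^-]/[HA]) = 3.85 + log(0.007874/0.007188) = 3.85 + (+0.04) = 3.89.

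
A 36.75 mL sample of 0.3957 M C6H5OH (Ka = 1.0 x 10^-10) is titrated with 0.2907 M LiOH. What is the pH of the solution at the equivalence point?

n(C6H5OH) = 0.3957 x 0.03675 = 0.01454 mol; V(LiOH) at equivalence = 0.01454/0.2907 = 0.05002 L.
At equivalence all the acid is converted to C6H5O-; total volume = 0.03675 + 0.05002 = 0.08677 L, so [C6H5O-] = 0.01454/0.08677 = 0.1676 M.
Kb = Kw/Ka = 1.0e-14 / 1.0 x 10^-10 = 0.000100.
[OH^-] = sqrt(Kb x [C6H5O-]) = sqrt(0.000100 x 0.1676) = 0.00409 M.
pOH = 2.39, so pH = 14.00 - 2.39 = 11.61.

11.61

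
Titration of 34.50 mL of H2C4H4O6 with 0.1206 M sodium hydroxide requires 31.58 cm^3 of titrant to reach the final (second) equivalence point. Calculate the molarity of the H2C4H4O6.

n(NaOH) = 0.1206 x 0.03158 = 0.003809 mol.
At the final (second) equivalence point, 2 mol OH^- react per mol H2C4H4O6, so n(H2C4H4O6) = 0.003809 / 2 = 0.001904 mol.
[H2C4H4O6] = 0.001904 / 0.03450 L = 0.0552 M.

0.0552 M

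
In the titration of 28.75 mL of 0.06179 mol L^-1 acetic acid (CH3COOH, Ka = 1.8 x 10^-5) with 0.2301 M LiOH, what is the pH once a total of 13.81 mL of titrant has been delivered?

12.52

n(acid) = 0.06179 x 0.02875 = 0.001776 mol; n(LiOH) added = 0.2301 x 0.01381 = 0.003178 mol.
Base is in excess by 0.003178 - 0.001776 = 0.001401 mol in a total volume of 0.04256 L.
[OH^-] = 0.001401/0.04256 = 0.03292 M, so pOH = 1.48 and pH = 14.00 - 1.48 = 12.52.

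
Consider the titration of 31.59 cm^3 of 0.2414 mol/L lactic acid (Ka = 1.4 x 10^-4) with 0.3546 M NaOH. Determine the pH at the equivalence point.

n(HC3H5O3) = 0.2414 x 0.03159 = 0.007626 mol; V(NaOH) at equivalence = 0.007626/0.3546 = 0.02151 L.
At equivalence all the acid is converted to C3H5O3-; total volume = 0.03159 + 0.02151 = 0.05310 L, so [C3H5O3-] = 0.007626/0.05310 = 0.1436 M.
Kb = Kw/Ka = 1.0e-14 / 1.4 x 10^-4 = 7.14e-11.
[OH^-] = sqrt(Kb x [C3H5O3-]) = sqrt(7.14e-11 x 0.1436) = 3.20e-6 M.
pOH = 5.49, so pH = 14.00 - 5.49 = 8.51.

8.51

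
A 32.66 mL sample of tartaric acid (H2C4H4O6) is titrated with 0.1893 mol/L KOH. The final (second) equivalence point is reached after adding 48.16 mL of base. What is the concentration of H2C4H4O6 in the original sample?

n(KOH) = 0.1893 x 0.04816 = 0.009117 mol.
At the final (second) equivalence point, 2 mol OH^- react per mol H2C4H4O6, so n(H2C4H4O6) = 0.009117 / 2 = 0.004558 mol.
[H2C4H4O6] = 0.004558 / 0.03266 L = 0.140 M.

0.140 M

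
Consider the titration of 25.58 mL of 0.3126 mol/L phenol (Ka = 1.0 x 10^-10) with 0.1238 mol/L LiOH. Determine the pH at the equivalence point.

11.47

n(C6H5OH) = 0.3126 x 0.02558 = 0.007996 mol; V(LiOH) at equivalence = 0.007996/0.1238 = 0.06459 L.
At equivalence all the acid is converted to C6H5O-; total volume = 0.02558 + 0.06459 = 0.09017 L, so [C6H5O-] = 0.007996/0.09017 = 0.08868 M.
Kb = Kw/Ka = 1.0e-14 / 1.0 x 10^-10 = 0.000100.
[OH^-] = sqrt(Kb x [C6H5O-]) = sqrt(0.000100 x 0.08868) = 0.00298 M.
pOH = 2.53, so pH = 14.00 - 2.53 = 11.47.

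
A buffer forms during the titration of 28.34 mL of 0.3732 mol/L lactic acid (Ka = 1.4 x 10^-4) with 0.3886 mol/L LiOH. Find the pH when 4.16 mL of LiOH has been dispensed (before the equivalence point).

3.11

Initial n(HC3H5O3) = 0.3732 x 0.02834 = 0.01058 mol.
n(LiOH) added = 0.3886 x 0.004160 = 0.001617 mol, converting that many moles of HC3H5O3 to C3H5O3-.
Remaining n(HC3H5O3) = 0.008960 mol; n(C3H5O3-) = 0.001617 mol.
By Henderson-Hasselbalch, pH = pKa + log([A^-]/[HA]) = 3.85 + log(0.001617/0.008960) = 3.85 + (-0.74) = 3.11.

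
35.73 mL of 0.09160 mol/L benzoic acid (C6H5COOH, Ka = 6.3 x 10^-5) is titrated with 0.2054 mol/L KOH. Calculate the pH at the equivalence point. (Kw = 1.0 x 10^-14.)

n(C6H5COOH) = 0.09160 x 0.03573 = 0.003273 mol; V(KOH) at equivalence = 0.003273/0.2054 = 0.01593 L.
At equivalence all the acid is converted to C6H5COO-; total volume = 0.03573 + 0.01593 = 0.05166 L, so [C6H5COO-] = 0.003273/0.05166 = 0.06335 M.
Kb = Kw/Ka = 1.0e-14 / 6.3 x 10^-5 = 1.59e-10.
[OH^-] = sqrt(Kb x [C6H5COO-]) = sqrt(1.59e-10 x 0.06335) = 3.17e-6 M.
pOH = 5.50, so pH = 14.00 - 5.50 = 8.50.

8.50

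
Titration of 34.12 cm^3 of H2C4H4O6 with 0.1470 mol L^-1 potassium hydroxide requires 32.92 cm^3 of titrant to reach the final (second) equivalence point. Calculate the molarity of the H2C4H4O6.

n(KOH) = 0.1470 x 0.03292 = 0.004839 mol.
At the final (second) equivalence point, 2 mol OH^- react per mol H2C4H4O6, so n(H2C4H4O6) = 0.004839 / 2 = 0.002420 mol.
[H2C4H4O6] = 0.002420 / 0.03412 L = 0.0709 M.

0.0709 M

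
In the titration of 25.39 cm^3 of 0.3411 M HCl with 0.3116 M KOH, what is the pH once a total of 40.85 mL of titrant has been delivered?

12.79

n(acid) = 0.3411 x 0.02539 = 0.008661 mol; n(KOH) added = 0.3116 x 0.04085 = 0.01273 mol.
Base is in excess by 0.01273 - 0.008661 = 0.004068 mol in a total volume of 0.06624 L.
[OH^-] = 0.004068/0.06624 = 0.06142 M, so pOH = 1.21 and pH = 14.00 - 1.21 = 12.79.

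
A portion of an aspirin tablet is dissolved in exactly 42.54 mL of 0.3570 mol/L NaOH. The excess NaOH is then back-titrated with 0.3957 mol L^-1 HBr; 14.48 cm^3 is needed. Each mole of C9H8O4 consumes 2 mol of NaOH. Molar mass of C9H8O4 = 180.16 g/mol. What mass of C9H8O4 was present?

0.852 g

Total n(NaOH) added = 0.3570 x 0.04254 = 0.01519 mol.
n(HBr) used = 0.3957 x 0.01448 = 0.005730 mol, which equals the excess n(NaOH).
So n(NaOH) consumed by the sample = 0.01519 - 0.005730 = 0.009457 mol.
n(C9H8O4) = 0.009457 / 2 = 0.004729 mol.
mass = 0.004729 mol x 180.16 g/mol = 0.852 g.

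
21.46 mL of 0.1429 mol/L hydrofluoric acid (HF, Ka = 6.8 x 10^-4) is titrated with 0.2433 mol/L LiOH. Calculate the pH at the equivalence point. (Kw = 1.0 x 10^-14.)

n(HF) = 0.1429 x 0.02146 = 0.003067 mol; V(LiOH) at equivalence = 0.003067/0.2433 = 0.01260 L.
At equivalence all the acid is converted to F-; total volume = 0.02146 + 0.01260 = 0.03406 L, so [F-] = 0.003067/0.03406 = 0.09002 M.
Kb = Kw/Ka = 1.0e-14 / 6.8 x 10^-4 = 1.47e-11.
[OH^-] = sqrt(Kb x [F-]) = sqrt(1.47e-11 x 0.09002) = 1.15e-6 M.
pOH = 5.94, so pH = 14.00 - 5.94 = 8.06.

8.06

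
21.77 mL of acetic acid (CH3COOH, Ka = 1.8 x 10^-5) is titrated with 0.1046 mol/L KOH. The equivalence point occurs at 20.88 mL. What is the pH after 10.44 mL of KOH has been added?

4.74

10.44 mL is exactly half the equivalence volume (20.88/2), i.e. the half-equivalence point.
There, n(HA) = n(A^-), so pH = pKa = -log(1.8 x 10^-5) = 4.74.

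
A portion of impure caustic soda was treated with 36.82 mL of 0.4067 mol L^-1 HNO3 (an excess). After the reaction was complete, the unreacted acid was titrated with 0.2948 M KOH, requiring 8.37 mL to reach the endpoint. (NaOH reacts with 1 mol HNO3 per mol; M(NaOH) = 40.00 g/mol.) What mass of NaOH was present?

Total n(HNO3) added = 0.4067 x 0.03682 = 0.01497 mol.
n(KOH) used = 0.2948 x 0.008370 = 0.002467 mol, which equals the excess n(HNO3).
So n(HNO3) consumed by the sample = 0.01497 - 0.002467 = 0.01251 mol.
n(NaOH) = 0.01251 / 1 = 0.01251 mol.
mass = 0.01251 mol x 40.00 g/mol = 0.500 g.

0.500 g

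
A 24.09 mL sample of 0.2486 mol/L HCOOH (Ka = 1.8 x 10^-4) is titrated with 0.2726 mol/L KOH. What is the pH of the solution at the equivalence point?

8.43

n(HCOOH) = 0.2486 x 0.02409 = 0.005989 mol; V(KOH) at equivalence = 0.005989/0.2726 = 0.02197 L.
At equivalence all the acid is converted to HCOO-; total volume = 0.02409 + 0.02197 = 0.04606 L, so [HCOO-] = 0.005989/0.04606 = 0.1300 M.
Kb = Kw/Ka = 1.0e-14 / 1.8 x 10^-4 = 5.56e-11.
[OH^-] = sqrt(Kb x [HCOO-]) = sqrt(5.56e-11 x 0.1300) = 2.69e-6 M.
pOH = 5.57, so pH = 14.00 - 5.57 = 8.43.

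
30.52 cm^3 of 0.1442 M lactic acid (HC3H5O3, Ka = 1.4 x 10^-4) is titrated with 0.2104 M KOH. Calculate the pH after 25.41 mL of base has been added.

n(acid) = 0.1442 x 0.03052 = 0.004401 mol; n(KOH) added = 0.2104 x 0.02541 = 0.005346 mol.
Base is in excess by 0.005346 - 0.004401 = 0.0009453 mol in a total volume of 0.05593 L.
[OH^-] = 0.0009453/0.05593 = 0.01690 M, so pOH = 1.77 and pH = 14.00 - 1.77 = 12.23.

12.23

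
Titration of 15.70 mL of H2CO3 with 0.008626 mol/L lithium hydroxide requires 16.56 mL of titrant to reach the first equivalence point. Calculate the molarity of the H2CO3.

0.00910 M

n(LiOH) = 0.008626 x 0.01656 = 0.0001428 mol.
At the first equivalence point, 1 mol OH^- react per mol H2CO3, so n(H2CO3) = 0.0001428 / 1 = 0.0001428 mol.
[H2CO3] = 0.0001428 / 0.01570 L = 0.00910 M.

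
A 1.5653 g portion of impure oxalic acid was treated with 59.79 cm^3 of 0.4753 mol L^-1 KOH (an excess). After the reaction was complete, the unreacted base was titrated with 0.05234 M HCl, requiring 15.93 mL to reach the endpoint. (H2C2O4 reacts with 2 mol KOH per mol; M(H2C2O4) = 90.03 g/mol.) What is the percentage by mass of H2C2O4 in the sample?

Total n(KOH) added = 0.4753 x 0.05979 = 0.02842 mol.
n(HCl) used = 0.05234 x 0.01593 = 0.0008338 mol, which equals the excess n(KOH).
So n(KOH) consumed by the sample = 0.02842 - 0.0008338 = 0.02758 mol.
n(H2C2O4) = 0.02758 / 2 = 0.01379 mol.
mass H2C2O4 = 0.01379 x 90.03 = 1.242 g, so %H2C2O4 = 1.242/1.5653 x 100 = 79.3%.

79.3%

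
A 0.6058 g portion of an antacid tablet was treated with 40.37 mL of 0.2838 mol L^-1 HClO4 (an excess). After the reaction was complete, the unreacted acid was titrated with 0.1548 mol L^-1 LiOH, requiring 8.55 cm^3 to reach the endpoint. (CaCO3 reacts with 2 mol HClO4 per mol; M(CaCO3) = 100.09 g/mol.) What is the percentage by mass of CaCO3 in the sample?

83.7%

Total n(HClO4) added = 0.2838 x 0.04037 = 0.01146 mol.
n(LiOH) used = 0.1548 x 0.008550 = 0.001324 mol, which equals the excess n(HClO4).
So n(HClO4) consumed by the sample = 0.01146 - 0.001324 = 0.01013 mol.
n(CaCO3) = 0.01013 / 2 = 0.005067 mol.
mass CaCO3 = 0.005067 x 100.09 = 0.5071 g, so %CaCO3 = 0.5071/0.6058 x 100 = 83.7%.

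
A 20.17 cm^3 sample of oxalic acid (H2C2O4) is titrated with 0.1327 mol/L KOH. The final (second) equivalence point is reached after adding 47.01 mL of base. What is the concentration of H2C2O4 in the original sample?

0.155 M

n(KOH) = 0.1327 x 0.04701 = 0.006238 mol.
At the final (second) equivalence point, 2 mol OH^- react per mol H2C2O4, so n(H2C2O4) = 0.006238 / 2 = 0.003119 mol.
[H2C2O4] = 0.003119 / 0.02017 L = 0.155 M.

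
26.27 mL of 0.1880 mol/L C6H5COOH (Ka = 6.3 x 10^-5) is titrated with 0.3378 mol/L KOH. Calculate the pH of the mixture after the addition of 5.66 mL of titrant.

4.00

Initial n(C6H5COOH) = 0.1880 x 0.02627 = 0.004939 mol.
n(KOH) added = 0.3378 x 0.005660 = 0.001912 mol, converting that many moles of C6H5COOH to C6H5COO-.
Remaining n(C6H5COOH) = 0.003027 mol; n(C6H5COO-) = 0.001912 mol.
By Henderson-Hasselbalch, pH = pKa + log([A^-]/[HA]) = 4.20 + log(0.001912/0.003027) = 4.20 + (-0.20) = 4.00.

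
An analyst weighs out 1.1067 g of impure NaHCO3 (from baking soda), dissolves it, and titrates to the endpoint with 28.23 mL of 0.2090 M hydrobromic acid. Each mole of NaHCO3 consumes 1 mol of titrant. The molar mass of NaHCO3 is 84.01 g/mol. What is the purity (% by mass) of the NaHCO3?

44.8%

n(HBr) = 0.2090 x 0.02823 = 0.005900 mol.
n(NaHCO3) = 0.005900 / 1 = 0.005900 mol.
mass of NaHCO3 = 0.005900 x 84.01 = 0.4957 g.
% purity = 0.4957 / 1.1067 x 100 = 44.8%.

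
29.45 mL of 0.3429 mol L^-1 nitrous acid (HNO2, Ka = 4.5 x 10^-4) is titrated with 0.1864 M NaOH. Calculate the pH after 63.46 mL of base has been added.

n(acid) = 0.3429 x 0.02945 = 0.01010 mol; n(NaOH) added = 0.1864 x 0.06346 = 0.01183 mol.
Base is in excess by 0.01183 - 0.01010 = 0.001731 mol in a total volume of 0.09291 L.
[OH^-] = 0.001731/0.09291 = 0.01863 M, so pOH = 1.73 and pH = 14.00 - 1.73 = 12.27.

12.27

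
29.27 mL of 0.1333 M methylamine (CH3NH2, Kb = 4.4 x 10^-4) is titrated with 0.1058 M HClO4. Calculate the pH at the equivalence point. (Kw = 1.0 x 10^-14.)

5.94

n(CH3NH2) = 0.1333 x 0.02927 = 0.003902 mol; V(HClO4) at equivalence = 0.003902/0.1058 = 0.03688 L.
At equivalence the base is fully converted to CH3NH3+; total volume = 0.06615 L, so [CH3NH3+] = 0.003902/0.06615 = 0.05898 M.
Ka(CH3NH3+) = Kw/Kb = 1.0e-14 / 4.4 x 10^-4 = 2.27e-11.
[H^+] = sqrt(Ka x [CH3NH3+]) = sqrt(2.27e-11 x 0.05898) = 1.16e-6 M.
pH = -log(1.16e-6) = 5.94.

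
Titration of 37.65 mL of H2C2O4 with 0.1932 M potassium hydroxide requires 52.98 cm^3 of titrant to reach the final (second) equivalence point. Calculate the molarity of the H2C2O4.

n(KOH) = 0.1932 x 0.05298 = 0.01024 mol.
At the final (second) equivalence point, 2 mol OH^- react per mol H2C2O4, so n(H2C2O4) = 0.01024 / 2 = 0.005118 mol.
[H2C2O4] = 0.005118 / 0.03765 L = 0.136 M.

0.136 M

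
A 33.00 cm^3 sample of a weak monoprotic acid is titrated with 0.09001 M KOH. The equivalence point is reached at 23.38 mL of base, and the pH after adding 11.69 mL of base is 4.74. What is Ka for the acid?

11.69 mL is half of the equivalence volume, so this is the half-equivalence point where [HA] = [A^-].
At half-equivalence pH = pKa, so pKa = 4.74.
Ka = 10^(-4.74) = 1.8 x 10^-5.

1.8 x 10^-5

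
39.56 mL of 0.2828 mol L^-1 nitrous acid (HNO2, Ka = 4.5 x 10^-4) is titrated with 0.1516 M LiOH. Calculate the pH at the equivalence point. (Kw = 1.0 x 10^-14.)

8.17

n(HNO2) = 0.2828 x 0.03956 = 0.01119 mol; V(LiOH) at equivalence = 0.01119/0.1516 = 0.07380 L.
At equivalence all the acid is converted to NO2-; total volume = 0.03956 + 0.07380 = 0.1134 L, so [NO2-] = 0.01119/0.1134 = 0.09869 M.
Kb = Kw/Ka = 1.0e-14 / 4.5 x 10^-4 = 2.22e-11.
[OH^-] = sqrt(Kb x [NO2-]) = sqrt(2.22e-11 x 0.09869) = 1.48e-6 M.
pOH = 5.83, so pH = 14.00 - 5.83 = 8.17.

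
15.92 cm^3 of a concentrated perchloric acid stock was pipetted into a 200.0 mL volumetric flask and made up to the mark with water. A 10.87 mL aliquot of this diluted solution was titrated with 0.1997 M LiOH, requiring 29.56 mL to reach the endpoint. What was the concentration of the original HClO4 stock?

6.82 M

n(LiOH) = 0.1997 x 0.02956 = 0.005903 mol.
n(HClO4) in the aliquot = 0.005903 mol.
[diluted HClO4] = 0.005903 / 0.01087 = 0.5431 M.
Dilution factor = 200.0/15.92 = 12.56, so [stock] = 0.5431 x 12.56 = 6.82 M.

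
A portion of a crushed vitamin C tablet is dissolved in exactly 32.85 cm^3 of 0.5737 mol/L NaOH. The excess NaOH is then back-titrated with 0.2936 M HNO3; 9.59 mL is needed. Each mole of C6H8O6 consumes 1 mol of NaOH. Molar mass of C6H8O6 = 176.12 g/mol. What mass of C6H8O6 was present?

2.82 g

Total n(NaOH) added = 0.5737 x 0.03285 = 0.01885 mol.
n(HNO3) used = 0.2936 x 0.009590 = 0.002816 mol, which equals the excess n(NaOH).
So n(NaOH) consumed by the sample = 0.01885 - 0.002816 = 0.01603 mol.
n(C6H8O6) = 0.01603 / 1 = 0.01603 mol.
mass = 0.01603 mol x 176.12 g/mol = 2.82 g.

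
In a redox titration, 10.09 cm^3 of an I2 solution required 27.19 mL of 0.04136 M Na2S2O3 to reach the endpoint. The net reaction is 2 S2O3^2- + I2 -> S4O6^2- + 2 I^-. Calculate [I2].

0.0557 M

n(Na2S2O3) = 0.04136 x 0.02719 = 0.001125 mol.
From the balanced equation, 2 mol Na2S2O3 reacts with 1 mol I2, so n(I2) = 0.001125 x 1/2 = 0.0005623 mol.
[I2] = 0.0005623 / 0.01009 L = 0.0557 M.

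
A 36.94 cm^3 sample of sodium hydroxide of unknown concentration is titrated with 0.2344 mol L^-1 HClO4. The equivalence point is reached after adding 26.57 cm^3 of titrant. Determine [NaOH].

0.169 M

n(HClO4) delivered = 0.2344 x 0.02657 = 0.006228 mol.
For a 1:1 reaction, n(NaOH) = 0.006228 mol.
[NaOH] = 0.006228 mol / 0.03694 L = 0.169 M.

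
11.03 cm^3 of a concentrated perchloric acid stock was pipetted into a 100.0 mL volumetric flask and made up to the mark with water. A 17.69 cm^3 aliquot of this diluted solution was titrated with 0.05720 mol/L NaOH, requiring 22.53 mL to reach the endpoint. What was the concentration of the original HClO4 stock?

n(NaOH) = 0.05720 x 0.02253 = 0.001289 mol.
n(HClO4) in the aliquot = 0.001289 mol.
[diluted HClO4] = 0.001289 / 0.01769 = 0.07285 M.
Dilution factor = 100.0/11.03 = 9.066, so [stock] = 0.07285 x 9.066 = 0.660 M.

0.660 M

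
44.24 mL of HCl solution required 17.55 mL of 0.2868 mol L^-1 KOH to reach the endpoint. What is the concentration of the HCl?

0.114 M

n(KOH) delivered = 0.2868 x 0.01755 = 0.005033 mol.
For a 1:1 reaction, n(HCl) = 0.005033 mol.
[HCl] = 0.005033 mol / 0.04424 L = 0.114 M.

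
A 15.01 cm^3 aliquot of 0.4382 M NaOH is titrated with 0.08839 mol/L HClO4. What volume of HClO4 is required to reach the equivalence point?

n(NaOH) = 0.4382 mol/L x 0.01501 L = 0.006577 mol.
At equivalence n(HClO4) = n(NaOH) = 0.006577 mol.
V(HClO4) = 0.006577 / 0.08839 = 0.07441 L = 74.4 mL.

74.4 mL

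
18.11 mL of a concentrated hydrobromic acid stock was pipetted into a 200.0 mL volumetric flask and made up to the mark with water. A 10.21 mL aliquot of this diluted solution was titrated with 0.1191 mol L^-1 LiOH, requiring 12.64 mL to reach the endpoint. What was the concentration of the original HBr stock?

1.63 M

n(LiOH) = 0.1191 x 0.01264 = 0.001505 mol.
n(HBr) in the aliquot = 0.001505 mol.
[diluted HBr] = 0.001505 / 0.01021 = 0.1474 M.
Dilution factor = 200.0/18.11 = 11.04, so [stock] = 0.1474 x 11.04 = 1.63 M.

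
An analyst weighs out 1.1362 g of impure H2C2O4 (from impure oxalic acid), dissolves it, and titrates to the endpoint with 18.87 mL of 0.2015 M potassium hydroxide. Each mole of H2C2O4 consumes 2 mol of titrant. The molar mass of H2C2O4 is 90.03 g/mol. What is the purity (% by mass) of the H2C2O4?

15.1%

n(KOH) = 0.2015 x 0.01887 = 0.003802 mol.
n(H2C2O4) = 0.003802 / 2 = 0.001901 mol.
mass of H2C2O4 = 0.001901 x 90.03 = 0.1712 g.
% purity = 0.1712 / 1.1362 x 100 = 15.1%.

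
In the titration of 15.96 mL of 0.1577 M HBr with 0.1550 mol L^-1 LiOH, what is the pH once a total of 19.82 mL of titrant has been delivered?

n(acid) = 0.1577 x 0.01596 = 0.002517 mol; n(LiOH) added = 0.1550 x 0.01982 = 0.003072 mol.
Base is in excess by 0.003072 - 0.002517 = 0.0005552 mol in a total volume of 0.03578 L.
[OH^-] = 0.0005552/0.03578 = 0.01552 M, so pOH = 1.81 and pH = 14.00 - 1.81 = 12.19.

12.19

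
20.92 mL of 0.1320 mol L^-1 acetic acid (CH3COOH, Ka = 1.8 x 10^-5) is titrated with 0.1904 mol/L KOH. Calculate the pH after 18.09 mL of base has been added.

12.24

n(acid) = 0.1320 x 0.02092 = 0.002761 mol; n(KOH) added = 0.1904 x 0.01809 = 0.003444 mol.
Base is in excess by 0.003444 - 0.002761 = 0.0006829 mol in a total volume of 0.03901 L.
[OH^-] = 0.0006829/0.03901 = 0.01751 M, so pOH = 1.76 and pH = 14.00 - 1.76 = 12.24.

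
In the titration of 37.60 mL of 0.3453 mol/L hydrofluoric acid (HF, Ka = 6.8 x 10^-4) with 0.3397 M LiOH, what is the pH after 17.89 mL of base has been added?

3.11

Initial n(HF) = 0.3453 x 0.03760 = 0.01298 mol.
n(LiOH) added = 0.3397 x 0.01789 = 0.006077 mol, converting that many moles of HF to F-.
Remaining n(HF) = 0.006906 mol; n(F-) = 0.006077 mol.
By Henderson-Hasselbalch, pH = pKa + log([A^-]/[HA]) = 3.17 + log(0.006077/0.006906) = 3.17 + (-0.06) = 3.11.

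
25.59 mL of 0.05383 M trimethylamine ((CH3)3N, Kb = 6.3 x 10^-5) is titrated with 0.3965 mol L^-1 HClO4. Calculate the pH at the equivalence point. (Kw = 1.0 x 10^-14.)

5.56

n((CH3)3N) = 0.05383 x 0.02559 = 0.001378 mol; V(HClO4) at equivalence = 0.001378/0.3965 = 0.003474 L.
At equivalence the base is fully converted to (CH3)3NH+; total volume = 0.02906 L, so [(CH3)3NH+] = 0.001378/0.02906 = 0.04740 M.
Ka((CH3)3NH+) = Kw/Kb = 1.0e-14 / 6.3 x 10^-5 = 1.59e-10.
[H^+] = sqrt(Ka x [(CH3)3NH+]) = sqrt(1.59e-10 x 0.04740) = 2.74e-6 M.
pH = -log(2.74e-6) = 5.56.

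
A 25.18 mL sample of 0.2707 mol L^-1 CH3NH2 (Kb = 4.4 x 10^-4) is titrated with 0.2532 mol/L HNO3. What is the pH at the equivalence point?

5.76

n(CH3NH2) = 0.2707 x 0.02518 = 0.006816 mol; V(HNO3) at equivalence = 0.006816/0.2532 = 0.02692 L.
At equivalence the base is fully converted to CH3NH3+; total volume = 0.05210 L, so [CH3NH3+] = 0.006816/0.05210 = 0.1308 M.
Ka(CH3NH3+) = Kw/Kb = 1.0e-14 / 4.4 x 10^-4 = 2.27e-11.
[H^+] = sqrt(Ka x [CH3NH3+]) = sqrt(2.27e-11 x 0.1308) = 1.72e-6 M.
pH = -log(1.72e-6) = 5.76.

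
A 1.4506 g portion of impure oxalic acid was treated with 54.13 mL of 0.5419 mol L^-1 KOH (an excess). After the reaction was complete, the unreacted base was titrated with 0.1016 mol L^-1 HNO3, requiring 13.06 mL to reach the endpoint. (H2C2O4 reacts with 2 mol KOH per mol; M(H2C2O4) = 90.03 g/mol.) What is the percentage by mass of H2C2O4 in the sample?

Total n(KOH) added = 0.5419 x 0.05413 = 0.02933 mol.
n(HNO3) used = 0.1016 x 0.01306 = 0.001327 mol, which equals the excess n(KOH).
So n(KOH) consumed by the sample = 0.02933 - 0.001327 = 0.02801 mol.
n(H2C2O4) = 0.02801 / 2 = 0.01400 mol.
mass H2C2O4 = 0.01400 x 90.03 = 1.261 g, so %H2C2O4 = 1.261/1.4506 x 100 = 86.9%.

86.9%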